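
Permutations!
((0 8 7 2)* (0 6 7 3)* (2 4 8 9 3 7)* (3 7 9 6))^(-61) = ((0 6 2 3)(4 8 9 7))^(-61) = (0 3 2 6)(4 7 9 8)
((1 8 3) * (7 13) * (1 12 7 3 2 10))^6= ((1 8 2 10)(3 12 7 13))^6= (1 2)(3 7)(8 10)(12 13)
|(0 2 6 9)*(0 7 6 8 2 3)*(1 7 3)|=6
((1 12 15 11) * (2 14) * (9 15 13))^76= ((1 12 13 9 15 11)(2 14))^76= (1 15 13)(9 12 11)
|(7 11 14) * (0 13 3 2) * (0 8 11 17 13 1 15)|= |(0 1 15)(2 8 11 14 7 17 13 3)|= 24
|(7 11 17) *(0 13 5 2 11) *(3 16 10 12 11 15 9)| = 13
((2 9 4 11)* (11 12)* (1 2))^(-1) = ((1 2 9 4 12 11))^(-1) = (1 11 12 4 9 2)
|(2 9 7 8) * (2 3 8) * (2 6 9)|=|(3 8)(6 9 7)|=6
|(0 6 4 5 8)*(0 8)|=4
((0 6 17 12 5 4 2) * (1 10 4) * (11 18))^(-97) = (0 17 5 10 2 6 12 1 4)(11 18)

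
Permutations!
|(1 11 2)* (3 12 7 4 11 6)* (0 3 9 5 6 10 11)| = 60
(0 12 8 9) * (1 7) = (0 12 8 9)(1 7) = [12, 7, 2, 3, 4, 5, 6, 1, 9, 0, 10, 11, 8]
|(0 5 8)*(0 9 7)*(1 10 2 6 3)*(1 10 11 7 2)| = 11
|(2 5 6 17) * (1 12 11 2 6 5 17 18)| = |(1 12 11 2 17 6 18)| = 7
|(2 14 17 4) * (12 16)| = |(2 14 17 4)(12 16)| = 4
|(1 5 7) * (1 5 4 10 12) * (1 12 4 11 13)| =6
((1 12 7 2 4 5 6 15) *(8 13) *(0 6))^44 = (0 5 4 2 7 12 1 15 6)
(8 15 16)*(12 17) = [0, 1, 2, 3, 4, 5, 6, 7, 15, 9, 10, 11, 17, 13, 14, 16, 8, 12] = (8 15 16)(12 17)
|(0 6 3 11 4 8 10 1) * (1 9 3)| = 6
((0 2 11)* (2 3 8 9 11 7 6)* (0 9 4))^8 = (11)(2 6 7)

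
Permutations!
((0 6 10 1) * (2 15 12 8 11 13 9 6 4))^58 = ((0 4 2 15 12 8 11 13 9 6 10 1))^58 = (0 10 9 11 12 2)(1 6 13 8 15 4)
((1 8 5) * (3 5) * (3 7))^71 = (1 8 7 3 5)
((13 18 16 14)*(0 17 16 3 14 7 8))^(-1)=(0 8 7 16 17)(3 18 13 14)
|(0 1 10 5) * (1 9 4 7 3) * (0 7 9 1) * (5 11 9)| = |(0 1 10 11 9 4 5 7 3)| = 9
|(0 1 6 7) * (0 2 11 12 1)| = 6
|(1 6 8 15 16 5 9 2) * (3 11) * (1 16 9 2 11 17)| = |(1 6 8 15 9 11 3 17)(2 16 5)| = 24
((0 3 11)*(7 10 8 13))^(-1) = (0 11 3)(7 13 8 10)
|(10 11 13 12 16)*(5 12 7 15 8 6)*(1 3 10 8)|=35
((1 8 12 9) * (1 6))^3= ((1 8 12 9 6))^3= (1 9 8 6 12)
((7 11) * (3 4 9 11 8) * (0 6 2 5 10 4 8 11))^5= (0 4 5 6 9 10 2)(3 8)(7 11)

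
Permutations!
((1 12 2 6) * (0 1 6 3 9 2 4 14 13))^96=((0 1 12 4 14 13)(2 3 9))^96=(14)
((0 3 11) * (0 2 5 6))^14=((0 3 11 2 5 6))^14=(0 11 5)(2 6 3)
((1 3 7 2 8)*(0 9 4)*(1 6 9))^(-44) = (0 1 3 7 2 8 6 9 4)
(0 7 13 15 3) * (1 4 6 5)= [7, 4, 2, 0, 6, 1, 5, 13, 8, 9, 10, 11, 12, 15, 14, 3]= (0 7 13 15 3)(1 4 6 5)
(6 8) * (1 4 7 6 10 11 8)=[0, 4, 2, 3, 7, 5, 1, 6, 10, 9, 11, 8]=(1 4 7 6)(8 10 11)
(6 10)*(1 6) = (1 6 10) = [0, 6, 2, 3, 4, 5, 10, 7, 8, 9, 1]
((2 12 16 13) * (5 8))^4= (16)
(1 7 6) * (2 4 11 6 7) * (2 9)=(1 9 2 4 11 6)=[0, 9, 4, 3, 11, 5, 1, 7, 8, 2, 10, 6]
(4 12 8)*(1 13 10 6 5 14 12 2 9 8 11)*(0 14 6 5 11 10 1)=(0 14 12 10 5 6 11)(1 13)(2 9 8 4)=[14, 13, 9, 3, 2, 6, 11, 7, 4, 8, 5, 0, 10, 1, 12]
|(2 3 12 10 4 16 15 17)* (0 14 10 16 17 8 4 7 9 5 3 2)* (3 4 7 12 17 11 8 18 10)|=|(0 14 3 17)(4 11 8 7 9 5)(10 12 16 15 18)|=60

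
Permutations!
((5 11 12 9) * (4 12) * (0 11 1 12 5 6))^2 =(0 4 1 9)(5 12 6 11)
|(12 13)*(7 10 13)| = 4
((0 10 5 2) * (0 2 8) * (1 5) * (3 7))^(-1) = (0 8 5 1 10)(3 7)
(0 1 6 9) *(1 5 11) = [5, 6, 2, 3, 4, 11, 9, 7, 8, 0, 10, 1] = (0 5 11 1 6 9)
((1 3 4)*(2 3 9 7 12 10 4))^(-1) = ((1 9 7 12 10 4)(2 3))^(-1) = (1 4 10 12 7 9)(2 3)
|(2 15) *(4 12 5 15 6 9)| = 7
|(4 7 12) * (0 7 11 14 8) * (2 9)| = 14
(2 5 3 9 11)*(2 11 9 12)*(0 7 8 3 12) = (0 7 8 3)(2 5 12) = [7, 1, 5, 0, 4, 12, 6, 8, 3, 9, 10, 11, 2]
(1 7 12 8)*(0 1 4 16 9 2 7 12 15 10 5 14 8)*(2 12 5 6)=(0 1 5 14 8 4 16 9 12)(2 7 15 10 6)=[1, 5, 7, 3, 16, 14, 2, 15, 4, 12, 6, 11, 0, 13, 8, 10, 9]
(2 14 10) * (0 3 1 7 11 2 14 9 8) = (0 3 1 7 11 2 9 8)(10 14) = [3, 7, 9, 1, 4, 5, 6, 11, 0, 8, 14, 2, 12, 13, 10]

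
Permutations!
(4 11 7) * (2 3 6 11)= [0, 1, 3, 6, 2, 5, 11, 4, 8, 9, 10, 7]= (2 3 6 11 7 4)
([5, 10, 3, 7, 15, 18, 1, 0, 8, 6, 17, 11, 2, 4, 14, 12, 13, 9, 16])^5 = (0 4 7 13 3 16 2 18 12 5 15)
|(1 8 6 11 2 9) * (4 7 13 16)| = 12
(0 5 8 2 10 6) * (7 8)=(0 5 7 8 2 10 6)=[5, 1, 10, 3, 4, 7, 0, 8, 2, 9, 6]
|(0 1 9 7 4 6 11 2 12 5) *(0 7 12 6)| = 21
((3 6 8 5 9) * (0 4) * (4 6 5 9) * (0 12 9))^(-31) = (0 8 6)(3 9 12 4 5)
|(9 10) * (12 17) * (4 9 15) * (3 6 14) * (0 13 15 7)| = 42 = |(0 13 15 4 9 10 7)(3 6 14)(12 17)|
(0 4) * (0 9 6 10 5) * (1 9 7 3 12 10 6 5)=(0 4 7 3 12 10 1 9 5)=[4, 9, 2, 12, 7, 0, 6, 3, 8, 5, 1, 11, 10]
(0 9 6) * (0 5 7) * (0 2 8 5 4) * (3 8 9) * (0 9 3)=(2 3 8 5 7)(4 9 6)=[0, 1, 3, 8, 9, 7, 4, 2, 5, 6]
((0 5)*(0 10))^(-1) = ((0 5 10))^(-1) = (0 10 5)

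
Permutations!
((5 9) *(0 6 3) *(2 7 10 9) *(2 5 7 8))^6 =((0 6 3)(2 8)(7 10 9))^6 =(10)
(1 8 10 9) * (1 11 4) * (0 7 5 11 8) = (0 7 5 11 4 1)(8 10 9) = [7, 0, 2, 3, 1, 11, 6, 5, 10, 8, 9, 4]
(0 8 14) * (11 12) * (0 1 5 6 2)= (0 8 14 1 5 6 2)(11 12)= [8, 5, 0, 3, 4, 6, 2, 7, 14, 9, 10, 12, 11, 13, 1]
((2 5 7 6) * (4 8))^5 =((2 5 7 6)(4 8))^5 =(2 5 7 6)(4 8)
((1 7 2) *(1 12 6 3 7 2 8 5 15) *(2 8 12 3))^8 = (15)(2 12 3 6 7)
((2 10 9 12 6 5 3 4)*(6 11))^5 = ((2 10 9 12 11 6 5 3 4))^5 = (2 6 10 5 9 3 12 4 11)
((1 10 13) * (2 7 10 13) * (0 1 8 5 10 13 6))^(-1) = ((0 1 6)(2 7 13 8 5 10))^(-1) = (0 6 1)(2 10 5 8 13 7)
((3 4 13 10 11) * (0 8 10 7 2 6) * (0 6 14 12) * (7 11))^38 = (0 7 12 10 14 8 2)(3 13)(4 11)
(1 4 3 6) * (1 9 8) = [0, 4, 2, 6, 3, 5, 9, 7, 1, 8] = (1 4 3 6 9 8)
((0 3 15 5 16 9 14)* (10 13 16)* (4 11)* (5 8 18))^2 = ((0 3 15 8 18 5 10 13 16 9 14)(4 11))^2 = (0 15 18 10 16 14 3 8 5 13 9)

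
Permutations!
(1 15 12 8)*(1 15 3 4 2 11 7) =(1 3 4 2 11 7)(8 15 12) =[0, 3, 11, 4, 2, 5, 6, 1, 15, 9, 10, 7, 8, 13, 14, 12]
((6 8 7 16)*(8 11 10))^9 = (6 8)(7 11)(10 16)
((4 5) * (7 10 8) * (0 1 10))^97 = ((0 1 10 8 7)(4 5))^97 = (0 10 7 1 8)(4 5)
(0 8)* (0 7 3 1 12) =(0 8 7 3 1 12) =[8, 12, 2, 1, 4, 5, 6, 3, 7, 9, 10, 11, 0]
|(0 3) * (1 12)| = 2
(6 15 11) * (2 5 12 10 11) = (2 5 12 10 11 6 15) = [0, 1, 5, 3, 4, 12, 15, 7, 8, 9, 11, 6, 10, 13, 14, 2]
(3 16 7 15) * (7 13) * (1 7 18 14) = [0, 7, 2, 16, 4, 5, 6, 15, 8, 9, 10, 11, 12, 18, 1, 3, 13, 17, 14] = (1 7 15 3 16 13 18 14)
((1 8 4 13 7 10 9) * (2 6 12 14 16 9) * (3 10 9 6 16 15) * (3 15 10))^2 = ((1 8 4 13 7 9)(2 16 6 12 14 10))^2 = (1 4 7)(2 6 14)(8 13 9)(10 16 12)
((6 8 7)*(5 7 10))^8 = ((5 7 6 8 10))^8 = (5 8 7 10 6)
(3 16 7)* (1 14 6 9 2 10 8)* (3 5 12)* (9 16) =(1 14 6 16 7 5 12 3 9 2 10 8) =[0, 14, 10, 9, 4, 12, 16, 5, 1, 2, 8, 11, 3, 13, 6, 15, 7]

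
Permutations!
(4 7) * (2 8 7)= [0, 1, 8, 3, 2, 5, 6, 4, 7]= (2 8 7 4)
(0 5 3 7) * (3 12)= (0 5 12 3 7)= [5, 1, 2, 7, 4, 12, 6, 0, 8, 9, 10, 11, 3]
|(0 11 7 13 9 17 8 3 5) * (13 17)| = |(0 11 7 17 8 3 5)(9 13)| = 14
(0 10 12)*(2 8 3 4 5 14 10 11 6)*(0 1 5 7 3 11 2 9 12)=(0 2 8 11 6 9 12 1 5 14 10)(3 4 7)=[2, 5, 8, 4, 7, 14, 9, 3, 11, 12, 0, 6, 1, 13, 10]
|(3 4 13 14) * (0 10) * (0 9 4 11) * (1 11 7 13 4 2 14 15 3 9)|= |(0 10 1 11)(2 14 9)(3 7 13 15)|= 12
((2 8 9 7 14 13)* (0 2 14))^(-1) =((0 2 8 9 7)(13 14))^(-1) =(0 7 9 8 2)(13 14)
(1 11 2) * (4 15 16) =(1 11 2)(4 15 16) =[0, 11, 1, 3, 15, 5, 6, 7, 8, 9, 10, 2, 12, 13, 14, 16, 4]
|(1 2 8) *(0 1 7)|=|(0 1 2 8 7)|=5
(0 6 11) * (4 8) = [6, 1, 2, 3, 8, 5, 11, 7, 4, 9, 10, 0] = (0 6 11)(4 8)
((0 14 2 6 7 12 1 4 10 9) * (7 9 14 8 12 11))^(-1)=(0 9 6 2 14 10 4 1 12 8)(7 11)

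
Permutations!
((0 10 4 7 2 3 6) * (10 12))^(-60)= ((0 12 10 4 7 2 3 6))^(-60)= (0 7)(2 12)(3 10)(4 6)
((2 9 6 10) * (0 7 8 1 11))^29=((0 7 8 1 11)(2 9 6 10))^29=(0 11 1 8 7)(2 9 6 10)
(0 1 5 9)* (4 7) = (0 1 5 9)(4 7) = [1, 5, 2, 3, 7, 9, 6, 4, 8, 0]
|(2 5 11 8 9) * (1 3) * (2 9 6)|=|(1 3)(2 5 11 8 6)|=10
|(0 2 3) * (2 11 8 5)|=6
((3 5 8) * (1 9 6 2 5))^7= (9)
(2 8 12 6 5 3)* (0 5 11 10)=(0 5 3 2 8 12 6 11 10)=[5, 1, 8, 2, 4, 3, 11, 7, 12, 9, 0, 10, 6]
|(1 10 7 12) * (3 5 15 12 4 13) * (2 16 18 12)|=|(1 10 7 4 13 3 5 15 2 16 18 12)|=12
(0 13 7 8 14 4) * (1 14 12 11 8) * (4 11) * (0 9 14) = (0 13 7 1)(4 9 14 11 8 12) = [13, 0, 2, 3, 9, 5, 6, 1, 12, 14, 10, 8, 4, 7, 11]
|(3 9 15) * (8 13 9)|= |(3 8 13 9 15)|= 5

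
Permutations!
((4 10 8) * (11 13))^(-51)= (11 13)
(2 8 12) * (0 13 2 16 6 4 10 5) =(0 13 2 8 12 16 6 4 10 5) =[13, 1, 8, 3, 10, 0, 4, 7, 12, 9, 5, 11, 16, 2, 14, 15, 6]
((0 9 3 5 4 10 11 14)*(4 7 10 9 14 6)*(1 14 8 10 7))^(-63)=(0 11 9 1 8 6 3 14 10 4 5)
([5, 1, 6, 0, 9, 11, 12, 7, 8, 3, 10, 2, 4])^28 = (0 5 11 2 6 12 4 9 3)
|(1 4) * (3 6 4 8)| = |(1 8 3 6 4)| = 5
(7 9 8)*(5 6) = (5 6)(7 9 8) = [0, 1, 2, 3, 4, 6, 5, 9, 7, 8]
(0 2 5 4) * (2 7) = (0 7 2 5 4) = [7, 1, 5, 3, 0, 4, 6, 2]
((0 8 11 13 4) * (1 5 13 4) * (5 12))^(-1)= ((0 8 11 4)(1 12 5 13))^(-1)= (0 4 11 8)(1 13 5 12)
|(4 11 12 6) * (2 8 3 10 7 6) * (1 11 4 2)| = |(1 11 12)(2 8 3 10 7 6)| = 6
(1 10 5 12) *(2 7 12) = (1 10 5 2 7 12) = [0, 10, 7, 3, 4, 2, 6, 12, 8, 9, 5, 11, 1]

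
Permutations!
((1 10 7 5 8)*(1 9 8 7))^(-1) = (1 10)(5 7)(8 9) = ((1 10)(5 7)(8 9))^(-1)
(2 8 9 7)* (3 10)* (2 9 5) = (2 8 5)(3 10)(7 9) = [0, 1, 8, 10, 4, 2, 6, 9, 5, 7, 3]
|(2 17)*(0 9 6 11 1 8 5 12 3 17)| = |(0 9 6 11 1 8 5 12 3 17 2)| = 11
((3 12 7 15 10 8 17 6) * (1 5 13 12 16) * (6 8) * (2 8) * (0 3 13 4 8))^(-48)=((0 3 16 1 5 4 8 17 2)(6 13 12 7 15 10))^(-48)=(0 8 1)(2 4 16)(3 17 5)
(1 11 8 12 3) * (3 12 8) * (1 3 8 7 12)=[0, 11, 2, 3, 4, 5, 6, 12, 7, 9, 10, 8, 1]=(1 11 8 7 12)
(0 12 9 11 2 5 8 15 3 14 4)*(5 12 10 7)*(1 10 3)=(0 3 14 4)(1 10 7 5 8 15)(2 12 9 11)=[3, 10, 12, 14, 0, 8, 6, 5, 15, 11, 7, 2, 9, 13, 4, 1]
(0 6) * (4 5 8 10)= [6, 1, 2, 3, 5, 8, 0, 7, 10, 9, 4]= (0 6)(4 5 8 10)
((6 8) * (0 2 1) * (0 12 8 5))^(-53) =(0 12 5 1 6 2 8)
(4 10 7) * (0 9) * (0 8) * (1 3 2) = (0 9 8)(1 3 2)(4 10 7) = [9, 3, 1, 2, 10, 5, 6, 4, 0, 8, 7]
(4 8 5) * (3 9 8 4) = (3 9 8 5) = [0, 1, 2, 9, 4, 3, 6, 7, 5, 8]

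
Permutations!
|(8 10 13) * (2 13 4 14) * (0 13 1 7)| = 9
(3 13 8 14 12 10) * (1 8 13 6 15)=[0, 8, 2, 6, 4, 5, 15, 7, 14, 9, 3, 11, 10, 13, 12, 1]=(1 8 14 12 10 3 6 15)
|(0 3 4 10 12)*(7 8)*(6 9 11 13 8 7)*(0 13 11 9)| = 8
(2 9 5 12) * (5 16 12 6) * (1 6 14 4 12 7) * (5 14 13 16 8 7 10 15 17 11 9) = (1 6 14 4 12 2 5 13 16 10 15 17 11 9 8 7) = [0, 6, 5, 3, 12, 13, 14, 1, 7, 8, 15, 9, 2, 16, 4, 17, 10, 11]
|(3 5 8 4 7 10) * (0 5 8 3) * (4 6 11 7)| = 8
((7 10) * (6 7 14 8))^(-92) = (6 14 7 8 10)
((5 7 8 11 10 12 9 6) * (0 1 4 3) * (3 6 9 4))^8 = ((0 1 3)(4 6 5 7 8 11 10 12))^8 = (12)(0 3 1)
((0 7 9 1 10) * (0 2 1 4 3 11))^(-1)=((0 7 9 4 3 11)(1 10 2))^(-1)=(0 11 3 4 9 7)(1 2 10)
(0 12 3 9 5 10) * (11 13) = (0 12 3 9 5 10)(11 13) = [12, 1, 2, 9, 4, 10, 6, 7, 8, 5, 0, 13, 3, 11]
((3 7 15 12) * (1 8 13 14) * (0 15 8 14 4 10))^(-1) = ((0 15 12 3 7 8 13 4 10)(1 14))^(-1) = (0 10 4 13 8 7 3 12 15)(1 14)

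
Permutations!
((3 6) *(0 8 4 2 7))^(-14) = ((0 8 4 2 7)(3 6))^(-14) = (0 8 4 2 7)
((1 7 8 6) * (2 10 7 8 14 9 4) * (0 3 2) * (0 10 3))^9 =((1 8 6)(2 3)(4 10 7 14 9))^9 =(2 3)(4 9 14 7 10)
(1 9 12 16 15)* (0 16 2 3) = [16, 9, 3, 0, 4, 5, 6, 7, 8, 12, 10, 11, 2, 13, 14, 1, 15] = (0 16 15 1 9 12 2 3)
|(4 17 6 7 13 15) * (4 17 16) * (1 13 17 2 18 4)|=|(1 13 15 2 18 4 16)(6 7 17)|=21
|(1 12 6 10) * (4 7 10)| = 6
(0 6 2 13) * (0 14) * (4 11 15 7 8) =[6, 1, 13, 3, 11, 5, 2, 8, 4, 9, 10, 15, 12, 14, 0, 7] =(0 6 2 13 14)(4 11 15 7 8)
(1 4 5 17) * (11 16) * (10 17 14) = (1 4 5 14 10 17)(11 16) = [0, 4, 2, 3, 5, 14, 6, 7, 8, 9, 17, 16, 12, 13, 10, 15, 11, 1]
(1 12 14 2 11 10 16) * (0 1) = (0 1 12 14 2 11 10 16) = [1, 12, 11, 3, 4, 5, 6, 7, 8, 9, 16, 10, 14, 13, 2, 15, 0]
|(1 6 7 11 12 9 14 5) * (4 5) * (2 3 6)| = |(1 2 3 6 7 11 12 9 14 4 5)| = 11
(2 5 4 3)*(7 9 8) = (2 5 4 3)(7 9 8) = [0, 1, 5, 2, 3, 4, 6, 9, 7, 8]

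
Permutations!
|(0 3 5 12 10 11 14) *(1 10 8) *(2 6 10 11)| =24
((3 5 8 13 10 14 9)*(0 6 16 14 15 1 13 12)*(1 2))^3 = (0 14 5)(1 15 13 2 10)(3 12 16)(6 9 8)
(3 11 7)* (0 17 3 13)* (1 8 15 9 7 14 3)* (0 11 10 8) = (0 17 1)(3 10 8 15 9 7 13 11 14) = [17, 0, 2, 10, 4, 5, 6, 13, 15, 7, 8, 14, 12, 11, 3, 9, 16, 1]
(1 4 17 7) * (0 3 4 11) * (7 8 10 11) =(0 3 4 17 8 10 11)(1 7) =[3, 7, 2, 4, 17, 5, 6, 1, 10, 9, 11, 0, 12, 13, 14, 15, 16, 8]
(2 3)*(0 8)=(0 8)(2 3)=[8, 1, 3, 2, 4, 5, 6, 7, 0]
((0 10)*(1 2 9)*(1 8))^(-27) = (0 10)(1 2 9 8)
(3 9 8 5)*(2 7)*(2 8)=(2 7 8 5 3 9)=[0, 1, 7, 9, 4, 3, 6, 8, 5, 2]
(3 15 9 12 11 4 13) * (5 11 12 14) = (3 15 9 14 5 11 4 13) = [0, 1, 2, 15, 13, 11, 6, 7, 8, 14, 10, 4, 12, 3, 5, 9]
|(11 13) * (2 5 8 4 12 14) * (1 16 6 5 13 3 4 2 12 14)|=|(1 16 6 5 8 2 13 11 3 4 14 12)|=12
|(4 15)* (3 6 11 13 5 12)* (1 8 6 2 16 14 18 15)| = |(1 8 6 11 13 5 12 3 2 16 14 18 15 4)| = 14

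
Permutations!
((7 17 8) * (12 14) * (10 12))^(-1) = (7 8 17)(10 14 12)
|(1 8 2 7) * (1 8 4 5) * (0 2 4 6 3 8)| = 6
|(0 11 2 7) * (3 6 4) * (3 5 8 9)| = |(0 11 2 7)(3 6 4 5 8 9)| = 12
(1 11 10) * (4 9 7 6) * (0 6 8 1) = [6, 11, 2, 3, 9, 5, 4, 8, 1, 7, 0, 10] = (0 6 4 9 7 8 1 11 10)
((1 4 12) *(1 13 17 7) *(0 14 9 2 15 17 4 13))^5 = ((0 14 9 2 15 17 7 1 13 4 12))^5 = (0 17 12 15 4 2 13 9 1 14 7)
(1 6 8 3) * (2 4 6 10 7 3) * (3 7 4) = (1 10 4 6 8 2 3) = [0, 10, 3, 1, 6, 5, 8, 7, 2, 9, 4]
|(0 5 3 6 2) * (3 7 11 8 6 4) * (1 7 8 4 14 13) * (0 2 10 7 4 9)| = 40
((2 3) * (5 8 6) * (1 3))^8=(1 2 3)(5 6 8)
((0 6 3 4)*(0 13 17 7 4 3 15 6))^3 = ((4 13 17 7)(6 15))^3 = (4 7 17 13)(6 15)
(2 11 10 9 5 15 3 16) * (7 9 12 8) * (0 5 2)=(0 5 15 3 16)(2 11 10 12 8 7 9)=[5, 1, 11, 16, 4, 15, 6, 9, 7, 2, 12, 10, 8, 13, 14, 3, 0]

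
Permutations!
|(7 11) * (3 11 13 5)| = |(3 11 7 13 5)| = 5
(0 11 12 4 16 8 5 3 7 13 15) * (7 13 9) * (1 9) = (0 11 12 4 16 8 5 3 13 15)(1 9 7) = [11, 9, 2, 13, 16, 3, 6, 1, 5, 7, 10, 12, 4, 15, 14, 0, 8]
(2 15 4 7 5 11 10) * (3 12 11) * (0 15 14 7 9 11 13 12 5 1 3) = (0 15 4 9 11 10 2 14 7 1 3 5)(12 13) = [15, 3, 14, 5, 9, 0, 6, 1, 8, 11, 2, 10, 13, 12, 7, 4]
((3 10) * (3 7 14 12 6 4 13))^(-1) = (3 13 4 6 12 14 7 10)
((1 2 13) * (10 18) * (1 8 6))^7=(1 13 6 2 8)(10 18)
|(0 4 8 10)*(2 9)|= 4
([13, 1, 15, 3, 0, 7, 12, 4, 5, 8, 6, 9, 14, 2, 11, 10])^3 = (0 15 12 9 7 13 10 14 8 4 2 6 11 5)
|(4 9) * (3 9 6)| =|(3 9 4 6)| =4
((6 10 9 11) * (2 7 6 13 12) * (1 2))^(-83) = ((1 2 7 6 10 9 11 13 12))^(-83) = (1 13 9 6 2 12 11 10 7)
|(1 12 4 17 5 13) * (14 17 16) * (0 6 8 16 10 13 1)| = 12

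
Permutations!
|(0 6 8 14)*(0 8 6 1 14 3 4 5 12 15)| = 9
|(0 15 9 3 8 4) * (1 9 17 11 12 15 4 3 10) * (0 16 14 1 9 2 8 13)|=|(0 4 16 14 1 2 8 3 13)(9 10)(11 12 15 17)|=36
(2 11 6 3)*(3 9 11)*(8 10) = (2 3)(6 9 11)(8 10) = [0, 1, 3, 2, 4, 5, 9, 7, 10, 11, 8, 6]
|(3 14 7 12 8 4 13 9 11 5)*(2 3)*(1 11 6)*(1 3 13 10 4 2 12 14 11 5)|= |(1 5 12 8 2 13 9 6 3 11)(4 10)(7 14)|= 10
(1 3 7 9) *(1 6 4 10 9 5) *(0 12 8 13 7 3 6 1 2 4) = (0 12 8 13 7 5 2 4 10 9 1 6) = [12, 6, 4, 3, 10, 2, 0, 5, 13, 1, 9, 11, 8, 7]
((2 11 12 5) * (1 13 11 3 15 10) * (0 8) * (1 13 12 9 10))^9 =(0 8)(1 2)(3 12)(5 15)(9 10 13 11)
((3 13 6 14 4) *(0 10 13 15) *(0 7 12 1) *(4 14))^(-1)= (0 1 12 7 15 3 4 6 13 10)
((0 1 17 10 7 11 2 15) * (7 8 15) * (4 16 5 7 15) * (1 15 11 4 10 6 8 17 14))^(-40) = ((0 15)(1 14)(2 11)(4 16 5 7)(6 8 10 17))^(-40) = (17)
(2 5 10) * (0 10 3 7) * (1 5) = [10, 5, 1, 7, 4, 3, 6, 0, 8, 9, 2] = (0 10 2 1 5 3 7)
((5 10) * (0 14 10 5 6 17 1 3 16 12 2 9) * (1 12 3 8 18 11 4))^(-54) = ((0 14 10 6 17 12 2 9)(1 8 18 11 4)(3 16))^(-54) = (0 10 17 2)(1 8 18 11 4)(6 12 9 14)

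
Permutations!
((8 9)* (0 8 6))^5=(0 8 9 6)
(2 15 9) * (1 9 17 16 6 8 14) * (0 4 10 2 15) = (0 4 10 2)(1 9 15 17 16 6 8 14) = [4, 9, 0, 3, 10, 5, 8, 7, 14, 15, 2, 11, 12, 13, 1, 17, 6, 16]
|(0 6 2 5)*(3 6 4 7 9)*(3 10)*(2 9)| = |(0 4 7 2 5)(3 6 9 10)| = 20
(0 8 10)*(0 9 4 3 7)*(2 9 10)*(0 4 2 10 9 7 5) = [8, 1, 7, 5, 3, 0, 6, 4, 10, 2, 9] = (0 8 10 9 2 7 4 3 5)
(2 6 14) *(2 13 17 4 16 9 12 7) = [0, 1, 6, 3, 16, 5, 14, 2, 8, 12, 10, 11, 7, 17, 13, 15, 9, 4] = (2 6 14 13 17 4 16 9 12 7)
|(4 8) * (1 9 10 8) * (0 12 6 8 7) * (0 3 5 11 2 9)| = 42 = |(0 12 6 8 4 1)(2 9 10 7 3 5 11)|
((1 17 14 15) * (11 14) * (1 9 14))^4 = (1 17 11)(9 14 15)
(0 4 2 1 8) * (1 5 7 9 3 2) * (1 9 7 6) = [4, 8, 5, 2, 9, 6, 1, 7, 0, 3] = (0 4 9 3 2 5 6 1 8)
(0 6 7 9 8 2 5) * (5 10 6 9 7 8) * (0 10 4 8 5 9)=(2 4 8)(5 10 6)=[0, 1, 4, 3, 8, 10, 5, 7, 2, 9, 6]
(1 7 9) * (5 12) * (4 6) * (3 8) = [0, 7, 2, 8, 6, 12, 4, 9, 3, 1, 10, 11, 5] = (1 7 9)(3 8)(4 6)(5 12)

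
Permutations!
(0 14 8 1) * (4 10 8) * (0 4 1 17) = (0 14 1 4 10 8 17) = [14, 4, 2, 3, 10, 5, 6, 7, 17, 9, 8, 11, 12, 13, 1, 15, 16, 0]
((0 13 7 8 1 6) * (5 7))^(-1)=((0 13 5 7 8 1 6))^(-1)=(0 6 1 8 7 5 13)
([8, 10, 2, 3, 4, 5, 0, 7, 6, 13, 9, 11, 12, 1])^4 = (13)(0 8 6)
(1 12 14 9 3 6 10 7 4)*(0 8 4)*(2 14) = (0 8 4 1 12 2 14 9 3 6 10 7) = [8, 12, 14, 6, 1, 5, 10, 0, 4, 3, 7, 11, 2, 13, 9]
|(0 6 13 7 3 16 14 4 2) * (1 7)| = 10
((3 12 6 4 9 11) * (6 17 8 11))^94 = ((3 12 17 8 11)(4 9 6))^94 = (3 11 8 17 12)(4 9 6)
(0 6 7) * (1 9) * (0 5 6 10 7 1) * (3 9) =[10, 3, 2, 9, 4, 6, 1, 5, 8, 0, 7] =(0 10 7 5 6 1 3 9)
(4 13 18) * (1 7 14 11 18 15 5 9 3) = (1 7 14 11 18 4 13 15 5 9 3) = [0, 7, 2, 1, 13, 9, 6, 14, 8, 3, 10, 18, 12, 15, 11, 5, 16, 17, 4]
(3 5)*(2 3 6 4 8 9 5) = (2 3)(4 8 9 5 6) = [0, 1, 3, 2, 8, 6, 4, 7, 9, 5]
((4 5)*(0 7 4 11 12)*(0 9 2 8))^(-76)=((0 7 4 5 11 12 9 2 8))^(-76)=(0 12 7 9 4 2 5 8 11)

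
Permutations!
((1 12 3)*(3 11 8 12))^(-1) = (1 3)(8 11 12) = ((1 3)(8 12 11))^(-1)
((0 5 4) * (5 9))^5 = (0 9 5 4)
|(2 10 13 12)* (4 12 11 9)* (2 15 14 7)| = |(2 10 13 11 9 4 12 15 14 7)| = 10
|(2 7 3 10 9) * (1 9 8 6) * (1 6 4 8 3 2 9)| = |(2 7)(3 10)(4 8)| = 2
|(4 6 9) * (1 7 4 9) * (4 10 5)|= 6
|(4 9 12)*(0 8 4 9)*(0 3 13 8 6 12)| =|(0 6 12 9)(3 13 8 4)| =4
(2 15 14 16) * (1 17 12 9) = (1 17 12 9)(2 15 14 16) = [0, 17, 15, 3, 4, 5, 6, 7, 8, 1, 10, 11, 9, 13, 16, 14, 2, 12]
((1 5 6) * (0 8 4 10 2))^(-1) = ((0 8 4 10 2)(1 5 6))^(-1) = (0 2 10 4 8)(1 6 5)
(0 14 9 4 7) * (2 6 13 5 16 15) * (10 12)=(0 14 9 4 7)(2 6 13 5 16 15)(10 12)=[14, 1, 6, 3, 7, 16, 13, 0, 8, 4, 12, 11, 10, 5, 9, 2, 15]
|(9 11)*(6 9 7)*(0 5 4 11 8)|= |(0 5 4 11 7 6 9 8)|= 8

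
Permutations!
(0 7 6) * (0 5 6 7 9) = (0 9)(5 6) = [9, 1, 2, 3, 4, 6, 5, 7, 8, 0]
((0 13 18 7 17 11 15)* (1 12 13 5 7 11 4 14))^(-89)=((0 5 7 17 4 14 1 12 13 18 11 15))^(-89)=(0 12 7 18 4 15 1 5 13 17 11 14)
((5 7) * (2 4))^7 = (2 4)(5 7)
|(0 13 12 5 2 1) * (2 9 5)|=|(0 13 12 2 1)(5 9)|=10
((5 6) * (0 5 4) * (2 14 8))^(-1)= ((0 5 6 4)(2 14 8))^(-1)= (0 4 6 5)(2 8 14)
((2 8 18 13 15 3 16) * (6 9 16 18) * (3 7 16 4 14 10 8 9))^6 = ((2 9 4 14 10 8 6 3 18 13 15 7 16))^6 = (2 6 16 8 7 10 15 14 13 4 18 9 3)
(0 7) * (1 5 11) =(0 7)(1 5 11) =[7, 5, 2, 3, 4, 11, 6, 0, 8, 9, 10, 1]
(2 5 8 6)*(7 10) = (2 5 8 6)(7 10) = [0, 1, 5, 3, 4, 8, 2, 10, 6, 9, 7]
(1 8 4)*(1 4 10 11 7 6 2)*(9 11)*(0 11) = [11, 8, 1, 3, 4, 5, 2, 6, 10, 0, 9, 7] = (0 11 7 6 2 1 8 10 9)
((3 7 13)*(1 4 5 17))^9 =((1 4 5 17)(3 7 13))^9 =(1 4 5 17)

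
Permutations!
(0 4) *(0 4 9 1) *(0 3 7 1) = (0 9)(1 3 7) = [9, 3, 2, 7, 4, 5, 6, 1, 8, 0]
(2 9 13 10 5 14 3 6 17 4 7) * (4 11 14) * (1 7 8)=(1 7 2 9 13 10 5 4 8)(3 6 17 11 14)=[0, 7, 9, 6, 8, 4, 17, 2, 1, 13, 5, 14, 12, 10, 3, 15, 16, 11]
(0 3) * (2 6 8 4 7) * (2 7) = (0 3)(2 6 8 4) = [3, 1, 6, 0, 2, 5, 8, 7, 4]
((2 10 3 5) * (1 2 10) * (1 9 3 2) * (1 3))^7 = ((1 3 5 10 2 9))^7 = (1 3 5 10 2 9)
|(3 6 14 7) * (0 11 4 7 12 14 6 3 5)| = 10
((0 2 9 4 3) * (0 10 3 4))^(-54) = ((0 2 9)(3 10))^(-54) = (10)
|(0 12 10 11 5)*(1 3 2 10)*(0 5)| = 7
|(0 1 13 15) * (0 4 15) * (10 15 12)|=|(0 1 13)(4 12 10 15)|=12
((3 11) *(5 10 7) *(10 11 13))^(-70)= ((3 13 10 7 5 11))^(-70)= (3 10 5)(7 11 13)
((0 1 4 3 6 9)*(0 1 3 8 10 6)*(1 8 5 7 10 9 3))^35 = (0 5 6 1 7 3 4 10)(8 9)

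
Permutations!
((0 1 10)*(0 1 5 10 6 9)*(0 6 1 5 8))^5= (0 8)(5 10)(6 9)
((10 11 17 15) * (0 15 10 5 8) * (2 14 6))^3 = (17)(0 8 5 15) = ((0 15 5 8)(2 14 6)(10 11 17))^3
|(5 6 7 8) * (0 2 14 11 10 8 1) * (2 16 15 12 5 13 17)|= 56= |(0 16 15 12 5 6 7 1)(2 14 11 10 8 13 17)|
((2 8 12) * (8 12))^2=(12)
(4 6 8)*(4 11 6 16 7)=(4 16 7)(6 8 11)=[0, 1, 2, 3, 16, 5, 8, 4, 11, 9, 10, 6, 12, 13, 14, 15, 7]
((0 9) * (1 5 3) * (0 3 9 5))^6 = (0 5 9 3 1)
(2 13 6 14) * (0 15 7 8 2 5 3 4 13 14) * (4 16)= (0 15 7 8 2 14 5 3 16 4 13 6)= [15, 1, 14, 16, 13, 3, 0, 8, 2, 9, 10, 11, 12, 6, 5, 7, 4]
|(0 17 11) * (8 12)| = 6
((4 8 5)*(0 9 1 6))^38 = ((0 9 1 6)(4 8 5))^38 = (0 1)(4 5 8)(6 9)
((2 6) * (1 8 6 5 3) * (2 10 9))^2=(1 6 9 5)(2 3 8 10)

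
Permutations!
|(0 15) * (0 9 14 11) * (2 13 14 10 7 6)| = |(0 15 9 10 7 6 2 13 14 11)| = 10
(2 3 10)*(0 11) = (0 11)(2 3 10) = [11, 1, 3, 10, 4, 5, 6, 7, 8, 9, 2, 0]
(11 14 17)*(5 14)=(5 14 17 11)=[0, 1, 2, 3, 4, 14, 6, 7, 8, 9, 10, 5, 12, 13, 17, 15, 16, 11]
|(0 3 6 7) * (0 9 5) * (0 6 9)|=6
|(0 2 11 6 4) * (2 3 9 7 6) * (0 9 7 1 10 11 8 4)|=|(0 3 7 6)(1 10 11 2 8 4 9)|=28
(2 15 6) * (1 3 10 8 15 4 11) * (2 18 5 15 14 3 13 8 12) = (1 13 8 14 3 10 12 2 4 11)(5 15 6 18) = [0, 13, 4, 10, 11, 15, 18, 7, 14, 9, 12, 1, 2, 8, 3, 6, 16, 17, 5]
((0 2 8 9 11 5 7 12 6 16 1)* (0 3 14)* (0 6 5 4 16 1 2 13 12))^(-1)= (0 7 5 12 13)(1 6 14 3)(2 16 4 11 9 8)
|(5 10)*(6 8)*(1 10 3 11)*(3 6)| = |(1 10 5 6 8 3 11)| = 7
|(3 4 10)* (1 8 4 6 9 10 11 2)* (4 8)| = 4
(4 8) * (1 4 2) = [0, 4, 1, 3, 8, 5, 6, 7, 2] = (1 4 8 2)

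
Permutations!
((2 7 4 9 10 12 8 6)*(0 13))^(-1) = (0 13)(2 6 8 12 10 9 4 7)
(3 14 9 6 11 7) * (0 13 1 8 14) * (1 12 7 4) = [13, 8, 2, 0, 1, 5, 11, 3, 14, 6, 10, 4, 7, 12, 9] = (0 13 12 7 3)(1 8 14 9 6 11 4)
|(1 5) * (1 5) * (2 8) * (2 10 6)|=4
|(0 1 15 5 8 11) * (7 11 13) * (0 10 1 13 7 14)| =21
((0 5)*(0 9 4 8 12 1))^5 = (0 12 4 5 1 8 9)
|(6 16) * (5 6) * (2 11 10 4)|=|(2 11 10 4)(5 6 16)|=12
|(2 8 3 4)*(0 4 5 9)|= 7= |(0 4 2 8 3 5 9)|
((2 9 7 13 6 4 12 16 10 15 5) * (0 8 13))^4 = (0 4 15 7 6 10 9 13 16 2 8 12 5)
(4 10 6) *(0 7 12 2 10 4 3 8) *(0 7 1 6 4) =(0 1 6 3 8 7 12 2 10 4) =[1, 6, 10, 8, 0, 5, 3, 12, 7, 9, 4, 11, 2]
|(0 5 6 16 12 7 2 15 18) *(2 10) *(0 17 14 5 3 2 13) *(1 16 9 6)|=|(0 3 2 15 18 17 14 5 1 16 12 7 10 13)(6 9)|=14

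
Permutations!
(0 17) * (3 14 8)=(0 17)(3 14 8)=[17, 1, 2, 14, 4, 5, 6, 7, 3, 9, 10, 11, 12, 13, 8, 15, 16, 0]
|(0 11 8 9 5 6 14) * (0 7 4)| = |(0 11 8 9 5 6 14 7 4)| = 9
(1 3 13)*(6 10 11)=(1 3 13)(6 10 11)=[0, 3, 2, 13, 4, 5, 10, 7, 8, 9, 11, 6, 12, 1]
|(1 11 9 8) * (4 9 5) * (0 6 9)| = |(0 6 9 8 1 11 5 4)| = 8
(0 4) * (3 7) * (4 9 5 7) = (0 9 5 7 3 4) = [9, 1, 2, 4, 0, 7, 6, 3, 8, 5]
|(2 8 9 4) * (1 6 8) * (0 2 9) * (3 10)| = |(0 2 1 6 8)(3 10)(4 9)| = 10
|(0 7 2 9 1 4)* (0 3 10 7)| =|(1 4 3 10 7 2 9)| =7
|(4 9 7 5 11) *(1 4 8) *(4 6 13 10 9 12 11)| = 11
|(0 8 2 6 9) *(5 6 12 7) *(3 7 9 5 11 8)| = 8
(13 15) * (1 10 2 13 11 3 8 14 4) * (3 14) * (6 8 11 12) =(1 10 2 13 15 12 6 8 3 11 14 4) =[0, 10, 13, 11, 1, 5, 8, 7, 3, 9, 2, 14, 6, 15, 4, 12]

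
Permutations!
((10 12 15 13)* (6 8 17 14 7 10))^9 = ((6 8 17 14 7 10 12 15 13))^9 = (17)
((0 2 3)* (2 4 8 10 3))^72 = (0 8 3 4 10)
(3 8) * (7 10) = (3 8)(7 10) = [0, 1, 2, 8, 4, 5, 6, 10, 3, 9, 7]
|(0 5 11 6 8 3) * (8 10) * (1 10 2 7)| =|(0 5 11 6 2 7 1 10 8 3)| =10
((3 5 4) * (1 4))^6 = (1 3)(4 5)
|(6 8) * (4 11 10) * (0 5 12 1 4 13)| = |(0 5 12 1 4 11 10 13)(6 8)| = 8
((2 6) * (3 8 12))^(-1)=(2 6)(3 12 8)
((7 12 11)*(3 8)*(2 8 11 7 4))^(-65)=(7 12)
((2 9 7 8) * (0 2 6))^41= (0 6 8 7 9 2)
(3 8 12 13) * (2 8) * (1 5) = [0, 5, 8, 2, 4, 1, 6, 7, 12, 9, 10, 11, 13, 3] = (1 5)(2 8 12 13 3)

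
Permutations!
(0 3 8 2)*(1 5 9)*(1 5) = (0 3 8 2)(5 9) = [3, 1, 0, 8, 4, 9, 6, 7, 2, 5]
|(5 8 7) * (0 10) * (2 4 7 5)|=|(0 10)(2 4 7)(5 8)|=6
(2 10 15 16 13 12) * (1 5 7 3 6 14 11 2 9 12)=(1 5 7 3 6 14 11 2 10 15 16 13)(9 12)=[0, 5, 10, 6, 4, 7, 14, 3, 8, 12, 15, 2, 9, 1, 11, 16, 13]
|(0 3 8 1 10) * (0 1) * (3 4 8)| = 6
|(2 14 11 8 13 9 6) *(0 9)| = |(0 9 6 2 14 11 8 13)| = 8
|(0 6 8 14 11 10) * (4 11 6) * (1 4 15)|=6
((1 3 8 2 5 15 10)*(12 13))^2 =(1 8 5 10 3 2 15)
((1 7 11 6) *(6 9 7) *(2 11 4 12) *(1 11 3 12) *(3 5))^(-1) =((1 6 11 9 7 4)(2 5 3 12))^(-1) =(1 4 7 9 11 6)(2 12 3 5)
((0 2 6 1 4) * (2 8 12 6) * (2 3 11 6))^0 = ((0 8 12 2 3 11 6 1 4))^0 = (12)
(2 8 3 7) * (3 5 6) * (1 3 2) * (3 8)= (1 8 5 6 2 3 7)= [0, 8, 3, 7, 4, 6, 2, 1, 5]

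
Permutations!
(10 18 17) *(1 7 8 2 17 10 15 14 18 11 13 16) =[0, 7, 17, 3, 4, 5, 6, 8, 2, 9, 11, 13, 12, 16, 18, 14, 1, 15, 10] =(1 7 8 2 17 15 14 18 10 11 13 16)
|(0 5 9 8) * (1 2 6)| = |(0 5 9 8)(1 2 6)| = 12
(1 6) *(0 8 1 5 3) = (0 8 1 6 5 3) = [8, 6, 2, 0, 4, 3, 5, 7, 1]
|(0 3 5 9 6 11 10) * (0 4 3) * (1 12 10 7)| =|(1 12 10 4 3 5 9 6 11 7)| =10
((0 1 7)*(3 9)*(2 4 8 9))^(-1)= ((0 1 7)(2 4 8 9 3))^(-1)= (0 7 1)(2 3 9 8 4)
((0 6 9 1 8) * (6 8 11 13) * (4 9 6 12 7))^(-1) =(0 8)(1 9 4 7 12 13 11)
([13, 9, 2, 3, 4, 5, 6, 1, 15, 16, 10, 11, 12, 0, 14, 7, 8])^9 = [13, 8, 2, 3, 4, 5, 6, 16, 1, 15, 10, 11, 12, 0, 14, 9, 7]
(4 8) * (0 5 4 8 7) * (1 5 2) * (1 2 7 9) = (0 7)(1 5 4 9) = [7, 5, 2, 3, 9, 4, 6, 0, 8, 1]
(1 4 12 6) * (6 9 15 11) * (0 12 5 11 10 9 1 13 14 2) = (0 12 1 4 5 11 6 13 14 2)(9 15 10) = [12, 4, 0, 3, 5, 11, 13, 7, 8, 15, 9, 6, 1, 14, 2, 10]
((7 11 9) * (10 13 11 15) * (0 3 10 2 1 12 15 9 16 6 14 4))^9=(16)(1 12 15 2)(7 9)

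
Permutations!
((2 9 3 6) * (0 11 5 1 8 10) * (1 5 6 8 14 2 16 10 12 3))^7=(0 6 10 11 16)(1 9 2 14)(3 8 12)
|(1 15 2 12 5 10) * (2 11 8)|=|(1 15 11 8 2 12 5 10)|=8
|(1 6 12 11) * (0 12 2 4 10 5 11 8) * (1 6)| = |(0 12 8)(2 4 10 5 11 6)| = 6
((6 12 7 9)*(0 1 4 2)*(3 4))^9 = ((0 1 3 4 2)(6 12 7 9))^9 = (0 2 4 3 1)(6 12 7 9)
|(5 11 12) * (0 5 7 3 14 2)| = |(0 5 11 12 7 3 14 2)| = 8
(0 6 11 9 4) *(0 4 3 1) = (0 6 11 9 3 1) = [6, 0, 2, 1, 4, 5, 11, 7, 8, 3, 10, 9]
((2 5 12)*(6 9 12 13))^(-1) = ((2 5 13 6 9 12))^(-1) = (2 12 9 6 13 5)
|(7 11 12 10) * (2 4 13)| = |(2 4 13)(7 11 12 10)| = 12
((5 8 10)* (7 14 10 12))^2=((5 8 12 7 14 10))^2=(5 12 14)(7 10 8)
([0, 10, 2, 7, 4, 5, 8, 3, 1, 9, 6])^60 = [0, 1, 2, 3, 4, 5, 6, 7, 8, 9, 10]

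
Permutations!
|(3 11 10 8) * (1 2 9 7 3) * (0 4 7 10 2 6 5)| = 12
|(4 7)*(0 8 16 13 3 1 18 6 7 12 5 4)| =9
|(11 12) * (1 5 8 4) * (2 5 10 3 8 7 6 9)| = 10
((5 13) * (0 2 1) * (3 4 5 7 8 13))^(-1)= (0 1 2)(3 5 4)(7 13 8)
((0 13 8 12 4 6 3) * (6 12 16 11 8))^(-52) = ((0 13 6 3)(4 12)(8 16 11))^(-52) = (8 11 16)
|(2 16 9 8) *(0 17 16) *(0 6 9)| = 12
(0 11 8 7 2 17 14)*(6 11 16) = (0 16 6 11 8 7 2 17 14) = [16, 1, 17, 3, 4, 5, 11, 2, 7, 9, 10, 8, 12, 13, 0, 15, 6, 14]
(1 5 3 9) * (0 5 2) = [5, 2, 0, 9, 4, 3, 6, 7, 8, 1] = (0 5 3 9 1 2)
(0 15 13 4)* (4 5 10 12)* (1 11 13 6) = [15, 11, 2, 3, 0, 10, 1, 7, 8, 9, 12, 13, 4, 5, 14, 6] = (0 15 6 1 11 13 5 10 12 4)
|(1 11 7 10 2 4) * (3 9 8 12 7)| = 10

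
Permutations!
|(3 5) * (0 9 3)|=4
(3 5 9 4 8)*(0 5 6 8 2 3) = (0 5 9 4 2 3 6 8) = [5, 1, 3, 6, 2, 9, 8, 7, 0, 4]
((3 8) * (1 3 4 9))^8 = ((1 3 8 4 9))^8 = (1 4 3 9 8)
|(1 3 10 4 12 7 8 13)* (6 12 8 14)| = |(1 3 10 4 8 13)(6 12 7 14)| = 12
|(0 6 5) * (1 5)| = |(0 6 1 5)| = 4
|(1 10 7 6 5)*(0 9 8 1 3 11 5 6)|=6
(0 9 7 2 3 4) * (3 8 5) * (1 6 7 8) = (0 9 8 5 3 4)(1 6 7 2) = [9, 6, 1, 4, 0, 3, 7, 2, 5, 8]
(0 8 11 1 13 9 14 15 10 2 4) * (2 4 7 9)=(0 8 11 1 13 2 7 9 14 15 10 4)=[8, 13, 7, 3, 0, 5, 6, 9, 11, 14, 4, 1, 12, 2, 15, 10]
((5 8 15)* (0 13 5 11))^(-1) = (0 11 15 8 5 13)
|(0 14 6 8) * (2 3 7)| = 12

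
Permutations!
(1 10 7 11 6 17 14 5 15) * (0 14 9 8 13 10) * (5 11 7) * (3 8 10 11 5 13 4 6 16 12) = (0 14 5 15 1)(3 8 4 6 17 9 10 13 11 16 12) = [14, 0, 2, 8, 6, 15, 17, 7, 4, 10, 13, 16, 3, 11, 5, 1, 12, 9]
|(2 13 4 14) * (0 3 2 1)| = 7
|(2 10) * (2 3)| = |(2 10 3)| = 3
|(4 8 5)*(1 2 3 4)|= |(1 2 3 4 8 5)|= 6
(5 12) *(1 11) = (1 11)(5 12) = [0, 11, 2, 3, 4, 12, 6, 7, 8, 9, 10, 1, 5]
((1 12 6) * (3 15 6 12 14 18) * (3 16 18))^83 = ((1 14 3 15 6)(16 18))^83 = (1 15 14 6 3)(16 18)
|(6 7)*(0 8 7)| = |(0 8 7 6)| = 4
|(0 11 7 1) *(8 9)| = 4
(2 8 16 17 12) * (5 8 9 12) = (2 9 12)(5 8 16 17) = [0, 1, 9, 3, 4, 8, 6, 7, 16, 12, 10, 11, 2, 13, 14, 15, 17, 5]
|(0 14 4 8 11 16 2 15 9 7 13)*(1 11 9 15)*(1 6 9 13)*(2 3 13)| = 13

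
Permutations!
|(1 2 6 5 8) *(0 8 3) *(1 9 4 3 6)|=|(0 8 9 4 3)(1 2)(5 6)|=10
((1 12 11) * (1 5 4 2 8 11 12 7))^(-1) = ((12)(1 7)(2 8 11 5 4))^(-1) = (12)(1 7)(2 4 5 11 8)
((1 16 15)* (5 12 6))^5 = ((1 16 15)(5 12 6))^5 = (1 15 16)(5 6 12)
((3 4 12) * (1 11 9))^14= (1 9 11)(3 12 4)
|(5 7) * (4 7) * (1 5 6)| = 5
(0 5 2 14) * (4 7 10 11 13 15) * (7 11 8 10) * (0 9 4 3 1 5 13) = (0 13 15 3 1 5 2 14 9 4 11)(8 10) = [13, 5, 14, 1, 11, 2, 6, 7, 10, 4, 8, 0, 12, 15, 9, 3]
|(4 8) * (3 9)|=|(3 9)(4 8)|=2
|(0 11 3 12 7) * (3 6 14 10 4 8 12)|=9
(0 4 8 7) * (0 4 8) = (0 8 7 4) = [8, 1, 2, 3, 0, 5, 6, 4, 7]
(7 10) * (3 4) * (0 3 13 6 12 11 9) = (0 3 4 13 6 12 11 9)(7 10) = [3, 1, 2, 4, 13, 5, 12, 10, 8, 0, 7, 9, 11, 6]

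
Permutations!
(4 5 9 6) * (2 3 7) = (2 3 7)(4 5 9 6) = [0, 1, 3, 7, 5, 9, 4, 2, 8, 6]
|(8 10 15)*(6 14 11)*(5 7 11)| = |(5 7 11 6 14)(8 10 15)| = 15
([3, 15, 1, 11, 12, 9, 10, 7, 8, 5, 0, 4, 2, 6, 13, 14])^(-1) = (0 10 6 13 14 15 1 2 12 4 11 3)(5 9)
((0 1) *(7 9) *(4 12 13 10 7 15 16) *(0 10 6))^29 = ((0 1 10 7 9 15 16 4 12 13 6))^29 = (0 4 7 6 16 10 13 15 1 12 9)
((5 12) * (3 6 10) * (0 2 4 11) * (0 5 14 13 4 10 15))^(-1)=(0 15 6 3 10 2)(4 13 14 12 5 11)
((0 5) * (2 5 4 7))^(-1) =(0 5 2 7 4)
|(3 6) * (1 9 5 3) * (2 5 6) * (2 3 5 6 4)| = |(1 9 4 2 6)| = 5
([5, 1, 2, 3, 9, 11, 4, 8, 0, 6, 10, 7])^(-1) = [8, 1, 2, 3, 6, 0, 9, 11, 7, 4, 10, 5]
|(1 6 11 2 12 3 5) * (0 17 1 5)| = 8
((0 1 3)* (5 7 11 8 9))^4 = (0 1 3)(5 9 8 11 7) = ((0 1 3)(5 7 11 8 9))^4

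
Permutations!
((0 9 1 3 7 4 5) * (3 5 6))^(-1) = ((0 9 1 5)(3 7 4 6))^(-1) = (0 5 1 9)(3 6 4 7)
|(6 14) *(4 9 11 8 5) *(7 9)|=6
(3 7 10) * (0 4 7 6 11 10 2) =(0 4 7 2)(3 6 11 10) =[4, 1, 0, 6, 7, 5, 11, 2, 8, 9, 3, 10]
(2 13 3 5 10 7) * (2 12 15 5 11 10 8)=(2 13 3 11 10 7 12 15 5 8)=[0, 1, 13, 11, 4, 8, 6, 12, 2, 9, 7, 10, 15, 3, 14, 5]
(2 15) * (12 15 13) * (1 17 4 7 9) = [0, 17, 13, 3, 7, 5, 6, 9, 8, 1, 10, 11, 15, 12, 14, 2, 16, 4] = (1 17 4 7 9)(2 13 12 15)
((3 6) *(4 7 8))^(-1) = ((3 6)(4 7 8))^(-1) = (3 6)(4 8 7)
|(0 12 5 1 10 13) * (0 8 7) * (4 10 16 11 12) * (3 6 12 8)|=13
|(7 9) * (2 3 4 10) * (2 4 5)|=6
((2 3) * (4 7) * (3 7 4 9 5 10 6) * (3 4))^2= (2 9 10 4)(3 7 5 6)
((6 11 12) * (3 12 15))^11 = (3 12 6 11 15)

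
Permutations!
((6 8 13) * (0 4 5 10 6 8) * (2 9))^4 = (13)(0 6 10 5 4)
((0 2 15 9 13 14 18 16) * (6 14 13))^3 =((0 2 15 9 6 14 18 16))^3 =(0 9 18 2 6 16 15 14)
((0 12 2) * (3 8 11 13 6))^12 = ((0 12 2)(3 8 11 13 6))^12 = (3 11 6 8 13)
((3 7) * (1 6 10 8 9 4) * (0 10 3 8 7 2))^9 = (0 2 3 6 1 4 9 8 7 10)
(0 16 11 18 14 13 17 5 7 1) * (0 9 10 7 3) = (0 16 11 18 14 13 17 5 3)(1 9 10 7) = [16, 9, 2, 0, 4, 3, 6, 1, 8, 10, 7, 18, 12, 17, 13, 15, 11, 5, 14]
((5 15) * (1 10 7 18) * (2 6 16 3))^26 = ((1 10 7 18)(2 6 16 3)(5 15))^26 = (1 7)(2 16)(3 6)(10 18)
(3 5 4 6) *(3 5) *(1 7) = [0, 7, 2, 3, 6, 4, 5, 1] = (1 7)(4 6 5)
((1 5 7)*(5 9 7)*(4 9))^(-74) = ((1 4 9 7))^(-74) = (1 9)(4 7)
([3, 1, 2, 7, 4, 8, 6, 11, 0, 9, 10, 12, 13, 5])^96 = [0, 1, 2, 3, 4, 5, 6, 7, 8, 9, 10, 11, 12, 13]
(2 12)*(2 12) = (12) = [0, 1, 2, 3, 4, 5, 6, 7, 8, 9, 10, 11, 12]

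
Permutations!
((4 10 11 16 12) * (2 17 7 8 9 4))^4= ((2 17 7 8 9 4 10 11 16 12))^4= (2 9 16 7 10)(4 12 8 11 17)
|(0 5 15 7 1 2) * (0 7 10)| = 12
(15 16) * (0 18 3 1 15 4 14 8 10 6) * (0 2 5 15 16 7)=[18, 16, 5, 1, 14, 15, 2, 0, 10, 9, 6, 11, 12, 13, 8, 7, 4, 17, 3]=(0 18 3 1 16 4 14 8 10 6 2 5 15 7)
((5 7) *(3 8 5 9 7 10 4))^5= (10)(7 9)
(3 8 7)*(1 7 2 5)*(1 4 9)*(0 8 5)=(0 8 2)(1 7 3 5 4 9)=[8, 7, 0, 5, 9, 4, 6, 3, 2, 1]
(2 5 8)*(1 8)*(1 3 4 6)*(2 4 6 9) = (1 8 4 9 2 5 3 6) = [0, 8, 5, 6, 9, 3, 1, 7, 4, 2]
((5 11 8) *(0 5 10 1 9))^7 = (11)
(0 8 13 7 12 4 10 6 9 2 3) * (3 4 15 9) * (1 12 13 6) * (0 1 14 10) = (0 8 6 3 1 12 15 9 2 4)(7 13)(10 14) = [8, 12, 4, 1, 0, 5, 3, 13, 6, 2, 14, 11, 15, 7, 10, 9]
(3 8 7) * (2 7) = (2 7 3 8) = [0, 1, 7, 8, 4, 5, 6, 3, 2]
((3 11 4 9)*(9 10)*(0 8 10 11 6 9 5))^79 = (0 5 10 8)(3 6 9)(4 11) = ((0 8 10 5)(3 6 9)(4 11))^79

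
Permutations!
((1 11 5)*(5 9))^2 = (1 9)(5 11)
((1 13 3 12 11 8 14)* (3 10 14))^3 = ((1 13 10 14)(3 12 11 8))^3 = (1 14 10 13)(3 8 11 12)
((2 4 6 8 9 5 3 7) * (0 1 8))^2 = ((0 1 8 9 5 3 7 2 4 6))^2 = (0 8 5 7 4)(1 9 3 2 6)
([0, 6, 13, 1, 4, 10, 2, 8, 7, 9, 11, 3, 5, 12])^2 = (1 2 12 10 3 6 13 5 11)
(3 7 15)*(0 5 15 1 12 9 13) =(0 5 15 3 7 1 12 9 13) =[5, 12, 2, 7, 4, 15, 6, 1, 8, 13, 10, 11, 9, 0, 14, 3]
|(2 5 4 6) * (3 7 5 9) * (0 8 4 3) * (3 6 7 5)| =9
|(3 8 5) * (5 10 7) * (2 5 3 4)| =|(2 5 4)(3 8 10 7)| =12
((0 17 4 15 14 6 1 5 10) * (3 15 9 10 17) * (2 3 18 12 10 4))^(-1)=(0 10 12 18)(1 6 14 15 3 2 17 5)(4 9)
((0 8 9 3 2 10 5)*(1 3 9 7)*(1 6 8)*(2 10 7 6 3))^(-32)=(0 7 5 2 10 1 3)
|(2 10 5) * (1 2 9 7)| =6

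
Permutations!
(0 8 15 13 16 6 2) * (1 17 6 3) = (0 8 15 13 16 3 1 17 6 2) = [8, 17, 0, 1, 4, 5, 2, 7, 15, 9, 10, 11, 12, 16, 14, 13, 3, 6]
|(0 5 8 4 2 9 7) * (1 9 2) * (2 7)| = 8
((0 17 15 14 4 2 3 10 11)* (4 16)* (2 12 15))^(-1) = ((0 17 2 3 10 11)(4 12 15 14 16))^(-1) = (0 11 10 3 2 17)(4 16 14 15 12)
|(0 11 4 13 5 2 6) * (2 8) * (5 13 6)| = |(13)(0 11 4 6)(2 5 8)| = 12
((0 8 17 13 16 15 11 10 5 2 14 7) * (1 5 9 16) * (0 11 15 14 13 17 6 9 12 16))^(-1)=(17)(0 9 6 8)(1 13 2 5)(7 14 16 12 10 11)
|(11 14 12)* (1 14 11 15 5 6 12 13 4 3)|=|(1 14 13 4 3)(5 6 12 15)|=20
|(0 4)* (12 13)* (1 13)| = |(0 4)(1 13 12)| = 6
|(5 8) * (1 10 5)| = |(1 10 5 8)| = 4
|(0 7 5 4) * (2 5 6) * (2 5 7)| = |(0 2 7 6 5 4)| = 6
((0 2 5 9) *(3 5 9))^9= (9)(3 5)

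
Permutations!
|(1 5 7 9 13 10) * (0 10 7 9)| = 7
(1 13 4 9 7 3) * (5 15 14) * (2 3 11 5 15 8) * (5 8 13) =(1 5 13 4 9 7 11 8 2 3)(14 15) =[0, 5, 3, 1, 9, 13, 6, 11, 2, 7, 10, 8, 12, 4, 15, 14]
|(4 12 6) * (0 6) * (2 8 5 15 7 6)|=9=|(0 2 8 5 15 7 6 4 12)|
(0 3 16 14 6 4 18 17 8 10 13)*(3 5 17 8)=[5, 1, 2, 16, 18, 17, 4, 7, 10, 9, 13, 11, 12, 0, 6, 15, 14, 3, 8]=(0 5 17 3 16 14 6 4 18 8 10 13)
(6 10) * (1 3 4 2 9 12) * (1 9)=(1 3 4 2)(6 10)(9 12)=[0, 3, 1, 4, 2, 5, 10, 7, 8, 12, 6, 11, 9]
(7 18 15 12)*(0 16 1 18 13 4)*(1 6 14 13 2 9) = (0 16 6 14 13 4)(1 18 15 12 7 2 9) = [16, 18, 9, 3, 0, 5, 14, 2, 8, 1, 10, 11, 7, 4, 13, 12, 6, 17, 15]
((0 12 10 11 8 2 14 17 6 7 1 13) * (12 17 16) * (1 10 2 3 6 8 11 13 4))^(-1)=(0 13 10 7 6 3 8 17)(1 4)(2 12 16 14)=((0 17 8 3 6 7 10 13)(1 4)(2 14 16 12))^(-1)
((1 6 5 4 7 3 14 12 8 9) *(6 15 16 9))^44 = ((1 15 16 9)(3 14 12 8 6 5 4 7))^44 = (16)(3 6)(4 12)(5 14)(7 8)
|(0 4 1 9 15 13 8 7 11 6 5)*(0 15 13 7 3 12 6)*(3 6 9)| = |(0 4 1 3 12 9 13 8 6 5 15 7 11)| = 13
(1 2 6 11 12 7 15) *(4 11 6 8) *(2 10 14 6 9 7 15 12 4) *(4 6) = [0, 10, 8, 3, 11, 5, 9, 12, 2, 7, 14, 6, 15, 13, 4, 1] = (1 10 14 4 11 6 9 7 12 15)(2 8)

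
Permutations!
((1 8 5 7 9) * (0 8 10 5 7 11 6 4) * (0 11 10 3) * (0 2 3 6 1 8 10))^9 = ((0 10 5)(1 6 4 11)(2 3)(7 9 8))^9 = (1 6 4 11)(2 3)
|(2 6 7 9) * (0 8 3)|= 12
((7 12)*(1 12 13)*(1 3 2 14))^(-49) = ((1 12 7 13 3 2 14))^(-49) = (14)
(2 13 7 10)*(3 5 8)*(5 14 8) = (2 13 7 10)(3 14 8) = [0, 1, 13, 14, 4, 5, 6, 10, 3, 9, 2, 11, 12, 7, 8]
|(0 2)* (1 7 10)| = 6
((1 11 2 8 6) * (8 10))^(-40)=((1 11 2 10 8 6))^(-40)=(1 2 8)(6 11 10)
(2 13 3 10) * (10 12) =(2 13 3 12 10) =[0, 1, 13, 12, 4, 5, 6, 7, 8, 9, 2, 11, 10, 3]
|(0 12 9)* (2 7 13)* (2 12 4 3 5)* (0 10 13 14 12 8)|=|(0 4 3 5 2 7 14 12 9 10 13 8)|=12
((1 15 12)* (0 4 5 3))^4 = ((0 4 5 3)(1 15 12))^4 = (1 15 12)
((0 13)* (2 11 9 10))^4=((0 13)(2 11 9 10))^4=(13)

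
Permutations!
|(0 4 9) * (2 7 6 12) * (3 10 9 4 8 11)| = |(0 8 11 3 10 9)(2 7 6 12)| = 12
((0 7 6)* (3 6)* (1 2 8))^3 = ((0 7 3 6)(1 2 8))^3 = (8)(0 6 3 7)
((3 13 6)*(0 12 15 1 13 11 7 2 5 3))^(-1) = ((0 12 15 1 13 6)(2 5 3 11 7))^(-1) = (0 6 13 1 15 12)(2 7 11 3 5)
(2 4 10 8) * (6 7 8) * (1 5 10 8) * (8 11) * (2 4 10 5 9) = (1 9 2 10 6 7)(4 11 8) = [0, 9, 10, 3, 11, 5, 7, 1, 4, 2, 6, 8]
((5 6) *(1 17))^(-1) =(1 17)(5 6)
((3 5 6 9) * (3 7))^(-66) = ((3 5 6 9 7))^(-66) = (3 7 9 6 5)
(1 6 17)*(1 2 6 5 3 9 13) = [0, 5, 6, 9, 4, 3, 17, 7, 8, 13, 10, 11, 12, 1, 14, 15, 16, 2] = (1 5 3 9 13)(2 6 17)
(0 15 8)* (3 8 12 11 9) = [15, 1, 2, 8, 4, 5, 6, 7, 0, 3, 10, 9, 11, 13, 14, 12] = (0 15 12 11 9 3 8)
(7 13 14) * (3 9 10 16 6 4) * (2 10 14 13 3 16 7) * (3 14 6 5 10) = (2 3 9 6 4 16 5 10 7 14) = [0, 1, 3, 9, 16, 10, 4, 14, 8, 6, 7, 11, 12, 13, 2, 15, 5]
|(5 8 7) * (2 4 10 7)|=6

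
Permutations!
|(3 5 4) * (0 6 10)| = |(0 6 10)(3 5 4)| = 3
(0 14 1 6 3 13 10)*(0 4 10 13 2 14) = (1 6 3 2 14)(4 10) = [0, 6, 14, 2, 10, 5, 3, 7, 8, 9, 4, 11, 12, 13, 1]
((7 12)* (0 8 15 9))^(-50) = ((0 8 15 9)(7 12))^(-50) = (0 15)(8 9)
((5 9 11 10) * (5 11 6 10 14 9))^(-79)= (6 10 11 14 9)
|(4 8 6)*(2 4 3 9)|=6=|(2 4 8 6 3 9)|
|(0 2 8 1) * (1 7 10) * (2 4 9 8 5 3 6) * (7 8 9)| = |(0 4 7 10 1)(2 5 3 6)| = 20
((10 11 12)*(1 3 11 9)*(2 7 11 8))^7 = ((1 3 8 2 7 11 12 10 9))^7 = (1 10 11 2 3 9 12 7 8)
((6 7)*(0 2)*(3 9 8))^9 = (9)(0 2)(6 7)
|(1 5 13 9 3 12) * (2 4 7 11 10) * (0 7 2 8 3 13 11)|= 14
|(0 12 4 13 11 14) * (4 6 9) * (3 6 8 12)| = 8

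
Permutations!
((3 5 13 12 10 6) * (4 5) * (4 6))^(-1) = ((3 6)(4 5 13 12 10))^(-1) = (3 6)(4 10 12 13 5)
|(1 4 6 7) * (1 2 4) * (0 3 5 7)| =7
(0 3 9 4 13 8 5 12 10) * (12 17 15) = (0 3 9 4 13 8 5 17 15 12 10) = [3, 1, 2, 9, 13, 17, 6, 7, 5, 4, 0, 11, 10, 8, 14, 12, 16, 15]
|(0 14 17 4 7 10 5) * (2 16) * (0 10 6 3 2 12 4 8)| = 28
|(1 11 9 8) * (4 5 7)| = 12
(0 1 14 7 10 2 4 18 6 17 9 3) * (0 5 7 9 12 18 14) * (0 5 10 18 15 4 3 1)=(1 5 7 18 6 17 12 15 4 14 9)(2 3 10)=[0, 5, 3, 10, 14, 7, 17, 18, 8, 1, 2, 11, 15, 13, 9, 4, 16, 12, 6]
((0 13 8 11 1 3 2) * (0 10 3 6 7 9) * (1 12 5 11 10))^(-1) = (0 9 7 6 1 2 3 10 8 13)(5 12 11)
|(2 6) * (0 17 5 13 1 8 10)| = |(0 17 5 13 1 8 10)(2 6)| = 14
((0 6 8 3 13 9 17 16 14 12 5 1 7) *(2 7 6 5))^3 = (0 6 13 16 2 5 8 9 14 7 1 3 17 12)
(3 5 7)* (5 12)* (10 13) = (3 12 5 7)(10 13) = [0, 1, 2, 12, 4, 7, 6, 3, 8, 9, 13, 11, 5, 10]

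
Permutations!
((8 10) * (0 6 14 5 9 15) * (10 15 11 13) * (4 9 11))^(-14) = ((0 6 14 5 11 13 10 8 15)(4 9))^(-14) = (0 11 15 5 8 14 10 6 13)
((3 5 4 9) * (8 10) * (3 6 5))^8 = ((4 9 6 5)(8 10))^8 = (10)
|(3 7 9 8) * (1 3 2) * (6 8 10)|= |(1 3 7 9 10 6 8 2)|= 8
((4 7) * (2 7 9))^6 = ((2 7 4 9))^6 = (2 4)(7 9)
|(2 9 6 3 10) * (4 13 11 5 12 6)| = |(2 9 4 13 11 5 12 6 3 10)| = 10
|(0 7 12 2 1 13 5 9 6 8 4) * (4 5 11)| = |(0 7 12 2 1 13 11 4)(5 9 6 8)| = 8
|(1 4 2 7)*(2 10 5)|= |(1 4 10 5 2 7)|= 6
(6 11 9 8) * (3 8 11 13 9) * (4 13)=(3 8 6 4 13 9 11)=[0, 1, 2, 8, 13, 5, 4, 7, 6, 11, 10, 3, 12, 9]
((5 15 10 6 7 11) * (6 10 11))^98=((5 15 11)(6 7))^98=(5 11 15)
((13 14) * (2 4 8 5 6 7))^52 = ((2 4 8 5 6 7)(13 14))^52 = (14)(2 6 8)(4 7 5)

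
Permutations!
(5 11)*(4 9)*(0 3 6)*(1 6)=[3, 6, 2, 1, 9, 11, 0, 7, 8, 4, 10, 5]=(0 3 1 6)(4 9)(5 11)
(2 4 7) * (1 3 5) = (1 3 5)(2 4 7) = [0, 3, 4, 5, 7, 1, 6, 2]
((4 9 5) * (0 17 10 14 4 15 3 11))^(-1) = ((0 17 10 14 4 9 5 15 3 11))^(-1) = (0 11 3 15 5 9 4 14 10 17)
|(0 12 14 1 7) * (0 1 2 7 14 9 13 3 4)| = 12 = |(0 12 9 13 3 4)(1 14 2 7)|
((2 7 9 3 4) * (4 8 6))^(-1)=((2 7 9 3 8 6 4))^(-1)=(2 4 6 8 3 9 7)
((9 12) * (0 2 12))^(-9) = (0 9 12 2)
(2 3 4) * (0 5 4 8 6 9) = (0 5 4 2 3 8 6 9) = [5, 1, 3, 8, 2, 4, 9, 7, 6, 0]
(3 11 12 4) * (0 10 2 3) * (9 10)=(0 9 10 2 3 11 12 4)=[9, 1, 3, 11, 0, 5, 6, 7, 8, 10, 2, 12, 4]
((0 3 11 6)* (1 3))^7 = ((0 1 3 11 6))^7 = (0 3 6 1 11)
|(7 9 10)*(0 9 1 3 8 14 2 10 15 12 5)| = |(0 9 15 12 5)(1 3 8 14 2 10 7)| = 35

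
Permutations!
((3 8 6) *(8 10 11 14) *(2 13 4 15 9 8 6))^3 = ((2 13 4 15 9 8)(3 10 11 14 6))^3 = (2 15)(3 14 10 6 11)(4 8)(9 13)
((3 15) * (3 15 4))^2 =((15)(3 4))^2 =(15)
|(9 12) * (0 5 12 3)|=5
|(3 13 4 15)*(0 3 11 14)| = 7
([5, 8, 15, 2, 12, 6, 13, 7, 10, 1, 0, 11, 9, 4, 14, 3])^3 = [13, 0, 2, 3, 1, 4, 12, 7, 5, 10, 6, 11, 8, 9, 14, 15]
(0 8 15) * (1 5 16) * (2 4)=(0 8 15)(1 5 16)(2 4)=[8, 5, 4, 3, 2, 16, 6, 7, 15, 9, 10, 11, 12, 13, 14, 0, 1]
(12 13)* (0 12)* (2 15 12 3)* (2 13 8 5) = (0 3 13)(2 15 12 8 5) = [3, 1, 15, 13, 4, 2, 6, 7, 5, 9, 10, 11, 8, 0, 14, 12]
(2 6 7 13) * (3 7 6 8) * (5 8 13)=(2 13)(3 7 5 8)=[0, 1, 13, 7, 4, 8, 6, 5, 3, 9, 10, 11, 12, 2]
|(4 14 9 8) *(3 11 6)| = |(3 11 6)(4 14 9 8)| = 12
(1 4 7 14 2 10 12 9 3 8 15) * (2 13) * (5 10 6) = (1 4 7 14 13 2 6 5 10 12 9 3 8 15) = [0, 4, 6, 8, 7, 10, 5, 14, 15, 3, 12, 11, 9, 2, 13, 1]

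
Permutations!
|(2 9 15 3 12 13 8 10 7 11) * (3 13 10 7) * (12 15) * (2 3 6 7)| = 11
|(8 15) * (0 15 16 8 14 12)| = 4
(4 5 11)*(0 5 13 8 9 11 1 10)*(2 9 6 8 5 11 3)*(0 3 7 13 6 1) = (0 11 4 6 8 1 10 3 2 9 7 13 5) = [11, 10, 9, 2, 6, 0, 8, 13, 1, 7, 3, 4, 12, 5]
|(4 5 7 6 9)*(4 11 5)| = 5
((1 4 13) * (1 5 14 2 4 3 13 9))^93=((1 3 13 5 14 2 4 9))^93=(1 2 13 9 14 3 4 5)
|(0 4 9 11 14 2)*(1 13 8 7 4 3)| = 11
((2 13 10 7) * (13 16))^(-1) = (2 7 10 13 16)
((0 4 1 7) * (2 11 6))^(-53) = ((0 4 1 7)(2 11 6))^(-53) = (0 7 1 4)(2 11 6)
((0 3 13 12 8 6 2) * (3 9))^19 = (0 13 6 9 12 2 3 8)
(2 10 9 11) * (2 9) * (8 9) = (2 10)(8 9 11) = [0, 1, 10, 3, 4, 5, 6, 7, 9, 11, 2, 8]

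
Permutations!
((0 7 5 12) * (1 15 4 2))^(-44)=(15)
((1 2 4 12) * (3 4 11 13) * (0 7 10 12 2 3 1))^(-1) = (0 12 10 7)(1 13 11 2 4 3)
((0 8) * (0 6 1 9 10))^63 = (0 1)(6 10)(8 9)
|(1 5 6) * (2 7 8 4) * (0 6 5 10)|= 4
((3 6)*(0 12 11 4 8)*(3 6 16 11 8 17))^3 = (3 4 16 17 11)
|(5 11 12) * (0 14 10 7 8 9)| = |(0 14 10 7 8 9)(5 11 12)| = 6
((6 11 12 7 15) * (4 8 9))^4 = (4 8 9)(6 15 7 12 11)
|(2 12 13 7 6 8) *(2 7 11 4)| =15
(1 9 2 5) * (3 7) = (1 9 2 5)(3 7) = [0, 9, 5, 7, 4, 1, 6, 3, 8, 2]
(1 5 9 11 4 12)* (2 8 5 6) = [0, 6, 8, 3, 12, 9, 2, 7, 5, 11, 10, 4, 1] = (1 6 2 8 5 9 11 4 12)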